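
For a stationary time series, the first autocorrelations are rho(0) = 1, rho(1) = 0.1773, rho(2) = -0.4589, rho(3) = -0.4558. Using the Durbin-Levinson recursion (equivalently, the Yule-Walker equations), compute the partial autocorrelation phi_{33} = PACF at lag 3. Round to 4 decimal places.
\phi_{33} = -0.3380

The PACF at lag k is phi_{kk}, the last component of the solution
to the Yule-Walker system G_k phi = r_k where
  (G_k)_{ij} = rho(|i - j|), (r_k)_i = rho(i), i,j = 1..k.
Equivalently, Durbin-Levinson gives phi_{kk} iteratively:
  phi_{11} = rho(1)
  phi_{kk} = [rho(k) - sum_{j=1..k-1} phi_{k-1,j} rho(k-j)]
            / [1 - sum_{j=1..k-1} phi_{k-1,j} rho(j)],
  phi_{k,j} = phi_{k-1,j} - phi_{kk} phi_{k-1,k-j},  j = 1..k-1.
Step k = 1:
  phi_11 = rho(1) = 0.1773.
Step k = 2:
  phi_22 = [rho(2) - phi_11 rho(1)] / [1 - phi_11 rho(1)] = [-0.4589 - (0.1773)(0.1773)] / [1 - (0.1773)(0.1773)]
         = -0.49033529 / 0.96856471 = -0.506249.
  Update: phi_21 = phi_11 - phi_22 phi_11 = 0.1773 - (-0.506249)(0.1773) = 0.267058.
Step k = 3:
  phi_33 = [rho(3) - phi_21 rho(2) - phi_22 rho(1)] / [1 - phi_21 rho(1) - phi_22 rho(2)]
    numerator   = -0.4558 - (0.267058)(-0.4589) - (-0.506249)(0.1773) = -0.24348906
    denominator = 1 - (0.267058)(0.1773) - (-0.506249)(-0.4589) = 0.72033277
  phi_33 = -0.24348906 / 0.72033277 = -0.338.
Therefore phi_{33} = -0.3380.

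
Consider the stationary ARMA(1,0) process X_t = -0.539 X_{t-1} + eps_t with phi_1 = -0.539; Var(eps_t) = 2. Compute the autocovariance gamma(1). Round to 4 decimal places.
\gamma(1) = -1.5194

Multiply the model equation by X_{t-k} and take expectations. With theta_0 = psi_0 = 1 and psi_j the MA(infinity) weights, this gives
  gamma(k) - sum_i phi_i gamma(k-i) = c_k,
  c_k = sigma^2 * sum_{j=k..q} theta_j psi_{j-k}   (c_k = 0 for k > q),
using gamma(-m) = gamma(m).
Pure AR (q = 0): c_0 = sigma^2 = 2, c_k = 0 for k >= 1.
Equations for k = 0 and k = 1 (AR order 1):
  gamma(0) = phi_1 gamma(1) + c_0
  gamma(1) = phi_1 gamma(0) + c_1
Substituting the second into the first: gamma(0) (1 - phi_1^2) = c_0 + phi_1 c_1, so
  gamma(0) = c_0 / (1 - phi_1^2) = 2 / (1 - (-0.539)^2) = 2 / 0.709479 = 2.81897.
  gamma(1) = phi_1 gamma(0) = (-0.539)(2.81897) = -1.519425.
Therefore gamma(1) = -1.5194 (to 4 decimal places).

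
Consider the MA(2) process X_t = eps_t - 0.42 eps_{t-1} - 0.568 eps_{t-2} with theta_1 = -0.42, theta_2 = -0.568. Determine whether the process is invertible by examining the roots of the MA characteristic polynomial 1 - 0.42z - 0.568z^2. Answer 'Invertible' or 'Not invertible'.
\text{Invertible}

The MA(q) characteristic polynomial is P(z) = 1 - 0.42z - 0.568z^2.
Invertibility requires all roots to lie outside the unit circle, i.e. |z| > 1 for every root.
Set 1 + (-0.42) z + (-0.568) z^2 = 0, i.e. a z^2 + b z + c = 0 with a = -0.568, b = -0.42, c = 1.
Discriminant D = b^2 - 4ac = (-0.42)^2 - 4*(-0.568)*1 = 0.1764 - (-2.272) = 2.4484.
D >= 0, so the roots are real: z = (-b +/- sqrt(D)) / (2a) = (0.42 +/- 1.564736) / (-1.136).
  z_1 = (0.42 + 1.564736) / (-1.136) = -1.7471,   |z_1| = 1.7471.
  z_2 = (0.42 - 1.564736) / (-1.136) = 1.0077,   |z_2| = 1.0077.
Moduli of all roots: 1.7471, 1.0077.
All moduli strictly greater than 1? Yes.
Verdict: Invertible.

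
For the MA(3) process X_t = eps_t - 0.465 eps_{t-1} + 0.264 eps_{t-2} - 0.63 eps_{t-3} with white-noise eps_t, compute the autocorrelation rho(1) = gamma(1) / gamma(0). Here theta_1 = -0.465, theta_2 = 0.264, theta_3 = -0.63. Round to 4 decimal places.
\rho(1) = -0.4481

For an MA(q) process with theta_0 = 1, the autocovariance is
  gamma(k) = sigma^2 * sum_{i=0..q-k} theta_i * theta_{i+k},
and rho(k) = gamma(k) / gamma(0). Sigma^2 cancels.
  numerator   = (1)*(-0.465) + (-0.465)*(0.264) + (0.264)*(-0.63) = -0.75408.
  denominator = (1)^2 + (-0.465)^2 + (0.264)^2 + (-0.63)^2 = 1.682821.
  rho(1) = -0.75408 / 1.682821 = -0.4481.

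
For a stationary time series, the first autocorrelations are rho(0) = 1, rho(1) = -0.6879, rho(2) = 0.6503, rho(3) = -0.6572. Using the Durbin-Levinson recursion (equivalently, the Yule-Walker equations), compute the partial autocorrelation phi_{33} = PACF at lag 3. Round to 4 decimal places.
\phi_{33} = -0.2761

The PACF at lag k is phi_{kk}, the last component of the solution
to the Yule-Walker system G_k phi = r_k where
  (G_k)_{ij} = rho(|i - j|), (r_k)_i = rho(i), i,j = 1..k.
Equivalently, Durbin-Levinson gives phi_{kk} iteratively:
  phi_{11} = rho(1)
  phi_{kk} = [rho(k) - sum_{j=1..k-1} phi_{k-1,j} rho(k-j)]
            / [1 - sum_{j=1..k-1} phi_{k-1,j} rho(j)],
  phi_{k,j} = phi_{k-1,j} - phi_{kk} phi_{k-1,k-j},  j = 1..k-1.
Step k = 1:
  phi_11 = rho(1) = -0.6879.
Step k = 2:
  phi_22 = [rho(2) - phi_11 rho(1)] / [1 - phi_11 rho(1)] = [0.6503 - (-0.6879)(-0.6879)] / [1 - (-0.6879)(-0.6879)]
         = 0.17709359 / 0.52679359 = 0.336173.
  Update: phi_21 = phi_11 - phi_22 phi_11 = -0.6879 - (0.336173)(-0.6879) = -0.456647.
Step k = 3:
  phi_33 = [rho(3) - phi_21 rho(2) - phi_22 rho(1)] / [1 - phi_21 rho(1) - phi_22 rho(2)]
    numerator   = -0.6572 - (-0.456647)(0.6503) - (0.336173)(-0.6879) = -0.1289894
    denominator = 1 - (-0.456647)(-0.6879) - (0.336173)(0.6503) = 0.46725957
  phi_33 = -0.1289894 / 0.46725957 = -0.2761.
Therefore phi_{33} = -0.2761.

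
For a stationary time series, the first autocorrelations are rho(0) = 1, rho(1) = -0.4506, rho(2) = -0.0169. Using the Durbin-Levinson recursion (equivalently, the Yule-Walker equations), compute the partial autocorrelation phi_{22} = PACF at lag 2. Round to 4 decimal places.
\phi_{22} = -0.2760

The PACF at lag k is phi_{kk}, the last component of the solution
to the Yule-Walker system G_k phi = r_k where
  (G_k)_{ij} = rho(|i - j|), (r_k)_i = rho(i), i,j = 1..k.
Equivalently, Durbin-Levinson gives phi_{kk} iteratively:
  phi_{11} = rho(1)
  phi_{kk} = [rho(k) - sum_{j=1..k-1} phi_{k-1,j} rho(k-j)]
            / [1 - sum_{j=1..k-1} phi_{k-1,j} rho(j)],
  phi_{k,j} = phi_{k-1,j} - phi_{kk} phi_{k-1,k-j},  j = 1..k-1.
Step k = 1:
  phi_11 = rho(1) = -0.4506.
Step k = 2:
  phi_22 = [rho(2) - phi_11 rho(1)] / [1 - phi_11 rho(1)] = [-0.0169 - (-0.4506)(-0.4506)] / [1 - (-0.4506)(-0.4506)]
         = -0.21994036 / 0.79695964 = -0.276.
Therefore phi_{22} = -0.2760.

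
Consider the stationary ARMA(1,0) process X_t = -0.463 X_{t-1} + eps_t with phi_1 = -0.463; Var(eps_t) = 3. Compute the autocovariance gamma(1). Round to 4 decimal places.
\gamma(1) = -1.7680

Multiply the model equation by X_{t-k} and take expectations. With theta_0 = psi_0 = 1 and psi_j the MA(infinity) weights, this gives
  gamma(k) - sum_i phi_i gamma(k-i) = c_k,
  c_k = sigma^2 * sum_{j=k..q} theta_j psi_{j-k}   (c_k = 0 for k > q),
using gamma(-m) = gamma(m).
Pure AR (q = 0): c_0 = sigma^2 = 3, c_k = 0 for k >= 1.
Equations for k = 0 and k = 1 (AR order 1):
  gamma(0) = phi_1 gamma(1) + c_0
  gamma(1) = phi_1 gamma(0) + c_1
Substituting the second into the first: gamma(0) (1 - phi_1^2) = c_0 + phi_1 c_1, so
  gamma(0) = c_0 / (1 - phi_1^2) = 3 / (1 - (-0.463)^2) = 3 / 0.785631 = 3.818587.
  gamma(1) = phi_1 gamma(0) = (-0.463)(3.818587) = -1.768006.
Therefore gamma(1) = -1.7680 (to 4 decimal places).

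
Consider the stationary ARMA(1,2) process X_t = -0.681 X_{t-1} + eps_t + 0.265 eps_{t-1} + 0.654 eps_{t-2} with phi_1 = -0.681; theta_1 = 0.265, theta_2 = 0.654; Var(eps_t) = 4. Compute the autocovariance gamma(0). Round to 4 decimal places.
\gamma(0) = 11.2454

Multiply the model equation by X_{t-k} and take expectations. With theta_0 = psi_0 = 1 and psi_j the MA(infinity) weights, this gives
  gamma(k) - sum_i phi_i gamma(k-i) = c_k,
  c_k = sigma^2 * sum_{j=k..q} theta_j psi_{j-k}   (c_k = 0 for k > q),
using gamma(-m) = gamma(m).
psi-weights needed (psi_j = theta_j + sum_i phi_i psi_{j-i}):
  psi_1 = theta_1 + phi_1 = 0.265 + (-0.681) = -0.416
  psi_2 = theta_2 + phi_1 psi_1 = 0.654 + (-0.681)(-0.416) = 0.937296
Right-hand sides:
  c_0 = sigma^2 (1 + theta_1 psi_1 + theta_2 psi_2) = 4 * (1 + (0.265)(-0.416) + (0.654)(0.937296)) = 4 * 1.502752 = 6.011006
  c_1 = sigma^2 (theta_1 + theta_2 psi_1) = 4 * (0.265 + (0.654)(-0.416)) = -0.028256
  c_2 = sigma^2 theta_2 = 4 * (0.654) = 2.616
Equations for k = 0 and k = 1 (AR order 1):
  gamma(0) = phi_1 gamma(1) + c_0
  gamma(1) = phi_1 gamma(0) + c_1
Substituting the second into the first: gamma(0) (1 - phi_1^2) = c_0 + phi_1 c_1, so
  gamma(0) = (c_0 + phi_1 c_1) / (1 - phi_1^2) = (6.011006 + (-0.681)(-0.028256)) / (1 - (-0.681)^2) = 6.030249 / 0.536239 = 11.24545.
Therefore gamma(0) = 11.2454 (to 4 decimal places).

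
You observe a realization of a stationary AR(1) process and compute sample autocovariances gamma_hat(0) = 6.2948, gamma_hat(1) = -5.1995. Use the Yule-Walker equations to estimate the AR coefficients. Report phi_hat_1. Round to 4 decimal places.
\hat\phi_{1} = -0.8260

The Yule-Walker equations for an AR(p) process read, in matrix form,
  Gamma_p phi = r_p,   with   (Gamma_p)_{ij} = gamma(|i - j|),
                       (r_p)_i = gamma(i),   i,j = 1..p.
Substitute the sample gammas (Toeplitz matrix and right-hand side of size 1):
  Gamma_p = [[6.2948]]
  r_p     = [-5.1995]
With p = 1 this is the single equation gamma(0) phi_1 = gamma(1):
  phi_hat_1 = gamma(1) / gamma(0) = -5.1995 / 6.2948 = -0.8260.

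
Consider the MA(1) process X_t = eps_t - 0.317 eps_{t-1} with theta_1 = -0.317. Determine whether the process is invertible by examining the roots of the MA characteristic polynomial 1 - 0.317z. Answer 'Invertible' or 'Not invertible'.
\text{Invertible}

The MA(q) characteristic polynomial is P(z) = 1 - 0.317z.
Invertibility requires all roots to lie outside the unit circle, i.e. |z| > 1 for every root.
This is linear in z: 1 + (-0.317) z = 0  =>  z = -1/(-0.317) = 3.154574,  |z| = 3.154574.
Moduli of all roots: 3.1546.
All moduli strictly greater than 1? Yes.
Verdict: Invertible.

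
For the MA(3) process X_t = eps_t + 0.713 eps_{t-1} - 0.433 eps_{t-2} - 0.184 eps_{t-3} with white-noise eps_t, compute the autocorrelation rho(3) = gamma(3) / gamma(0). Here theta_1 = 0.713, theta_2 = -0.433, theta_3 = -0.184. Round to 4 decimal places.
\rho(3) = -0.1064

For an MA(q) process with theta_0 = 1, the autocovariance is
  gamma(k) = sigma^2 * sum_{i=0..q-k} theta_i * theta_{i+k},
and rho(k) = gamma(k) / gamma(0). Sigma^2 cancels.
  numerator   = (1)*(-0.184) = -0.184.
  denominator = (1)^2 + (0.713)^2 + (-0.433)^2 + (-0.184)^2 = 1.729714.
  rho(3) = -0.184 / 1.729714 = -0.1064.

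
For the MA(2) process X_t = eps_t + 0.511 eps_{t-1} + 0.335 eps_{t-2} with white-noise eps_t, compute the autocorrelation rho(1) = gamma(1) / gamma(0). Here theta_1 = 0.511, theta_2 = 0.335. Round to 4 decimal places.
\rho(1) = 0.4967

For an MA(q) process with theta_0 = 1, the autocovariance is
  gamma(k) = sigma^2 * sum_{i=0..q-k} theta_i * theta_{i+k},
and rho(k) = gamma(k) / gamma(0). Sigma^2 cancels.
  numerator   = (1)*(0.511) + (0.511)*(0.335) = 0.682185.
  denominator = (1)^2 + (0.511)^2 + (0.335)^2 = 1.373346.
  rho(1) = 0.682185 / 1.373346 = 0.4967.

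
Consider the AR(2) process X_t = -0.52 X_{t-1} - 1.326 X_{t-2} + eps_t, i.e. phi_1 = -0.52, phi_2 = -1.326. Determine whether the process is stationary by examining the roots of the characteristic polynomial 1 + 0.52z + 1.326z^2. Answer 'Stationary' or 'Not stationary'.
\text{Not stationary}

The AR(p) characteristic polynomial is P(z) = 1 + 0.52z + 1.326z^2.
Stationarity requires all roots to lie outside the unit circle, i.e. |z| > 1 for every root.
Set 1 + (0.52) z + (1.326) z^2 = 0, i.e. a z^2 + b z + c = 0 with a = 1.326, b = 0.52, c = 1.
Discriminant D = b^2 - 4ac = (0.52)^2 - 4*(1.326)*1 = 0.2704 - (5.304) = -5.0336.
D < 0, so the roots are the complex-conjugate pair z = (-b +/- i sqrt(-D)) / (2a) = -0.1961 +/- 0.846i.
For a conjugate pair |z|^2 = z * conj(z) = (product of roots) = c/a = 1/(1.326) = 0.754148, so |z| = sqrt(0.754148) = 0.8684 for both roots.
Moduli of all roots: 0.8684, 0.8684.
All moduli strictly greater than 1? No.
Verdict: Not stationary.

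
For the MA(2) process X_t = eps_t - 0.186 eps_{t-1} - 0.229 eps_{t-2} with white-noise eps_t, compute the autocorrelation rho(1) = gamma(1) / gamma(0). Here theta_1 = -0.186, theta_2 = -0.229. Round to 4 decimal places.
\rho(1) = -0.1319

For an MA(q) process with theta_0 = 1, the autocovariance is
  gamma(k) = sigma^2 * sum_{i=0..q-k} theta_i * theta_{i+k},
and rho(k) = gamma(k) / gamma(0). Sigma^2 cancels.
  numerator   = (1)*(-0.186) + (-0.186)*(-0.229) = -0.143406.
  denominator = (1)^2 + (-0.186)^2 + (-0.229)^2 = 1.087037.
  rho(1) = -0.143406 / 1.087037 = -0.1319.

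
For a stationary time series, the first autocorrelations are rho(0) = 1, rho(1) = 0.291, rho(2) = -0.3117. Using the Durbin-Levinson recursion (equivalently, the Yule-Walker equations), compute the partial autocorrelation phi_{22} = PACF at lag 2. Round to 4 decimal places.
\phi_{22} = -0.4331

The PACF at lag k is phi_{kk}, the last component of the solution
to the Yule-Walker system G_k phi = r_k where
  (G_k)_{ij} = rho(|i - j|), (r_k)_i = rho(i), i,j = 1..k.
Equivalently, Durbin-Levinson gives phi_{kk} iteratively:
  phi_{11} = rho(1)
  phi_{kk} = [rho(k) - sum_{j=1..k-1} phi_{k-1,j} rho(k-j)]
            / [1 - sum_{j=1..k-1} phi_{k-1,j} rho(j)],
  phi_{k,j} = phi_{k-1,j} - phi_{kk} phi_{k-1,k-j},  j = 1..k-1.
Step k = 1:
  phi_11 = rho(1) = 0.291.
Step k = 2:
  phi_22 = [rho(2) - phi_11 rho(1)] / [1 - phi_11 rho(1)] = [-0.3117 - (0.291)(0.291)] / [1 - (0.291)(0.291)]
         = -0.396381 / 0.915319 = -0.4331.
Therefore phi_{22} = -0.4331.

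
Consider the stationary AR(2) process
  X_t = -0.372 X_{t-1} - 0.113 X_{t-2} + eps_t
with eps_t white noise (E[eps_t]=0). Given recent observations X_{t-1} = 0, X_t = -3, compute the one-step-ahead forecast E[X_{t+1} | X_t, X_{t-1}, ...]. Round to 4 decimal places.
E[X_{t+1} \mid \mathcal F_t] = 1.1160

For an AR(p) model X_t = c + sum_i phi_i X_{t-i} + eps_t, the
one-step-ahead conditional mean is
  E[X_{t+1} | X_t, ...] = c + sum_i phi_i X_{t+1-i}.
Substitute known values:
  E[X_{t+1} | ...] = (-0.372) * (-3) + (-0.113) * (0)
                   = 1.1160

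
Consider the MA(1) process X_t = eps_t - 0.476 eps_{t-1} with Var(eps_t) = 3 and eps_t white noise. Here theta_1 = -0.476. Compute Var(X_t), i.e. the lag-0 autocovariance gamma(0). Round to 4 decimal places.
\gamma(0) = 3.6797

For an MA(q) process X_t = eps_t + sum_i theta_i eps_{t-i} with
Var(eps_t) = sigma^2, the variance is
  gamma(0) = sigma^2 * (1 + sum_i theta_i^2).
  sum_i theta_i^2 = (-0.476)^2 = 0.226576.
  gamma(0) = 3 * (1 + 0.226576) = 3 * 1.226576 = 3.679728, which rounds to 3.6797.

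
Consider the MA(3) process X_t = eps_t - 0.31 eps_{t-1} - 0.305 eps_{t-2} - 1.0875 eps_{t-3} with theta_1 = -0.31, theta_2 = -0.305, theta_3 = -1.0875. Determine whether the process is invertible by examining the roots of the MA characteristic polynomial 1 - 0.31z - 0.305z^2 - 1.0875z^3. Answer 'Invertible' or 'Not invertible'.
\text{Not invertible}

The MA(q) characteristic polynomial is P(z) = 1 - 0.31z - 0.305z^2 - 1.0875z^3.
Invertibility requires all roots to lie outside the unit circle, i.e. |z| > 1 for every root.
Degree 3: look for a simple real root z0 first, then factor out (1 - z/z0) and solve the remaining quadratic.
Testing z0 = 0.8: P(0.8) = 1 + (-0.31)(0.8) + (-0.305)(0.8)^2 + (-1.0875)(0.8)^3
  = 1 + (-0.248) + (-0.1952) + (-0.5568) = 0.  So z_0 = 0.8 is a root, |z_0| = 0.8.
Divide out the factor (1 - 1.25 z) = (1 - z/z0) (since 1/z0 = 1.25):
  P(z) = (1 - 1.25 z)(1 + (0.94) z + (0.87) z^2)
  [check: z-coef 0.94 - (1.25) = -0.31; z^2-coef 0.87 - (1.25)(0.94) = -0.305; z^3-coef -(1.25)(0.87) = -1.0875.]
Remaining roots from the quadratic factor 1 + (0.94) z + (0.87) z^2:
  Set 1 + (0.94) z + (0.87) z^2 = 0, i.e. a z^2 + b z + c = 0 with a = 0.87, b = 0.94, c = 1.
  Discriminant D = b^2 - 4ac = (0.94)^2 - 4*(0.87)*1 = 0.8836 - (3.48) = -2.5964.
  D < 0, so the roots are the complex-conjugate pair z = (-b +/- i sqrt(-D)) / (2a) = -0.5402 +/- 0.9261i.
  For a conjugate pair |z|^2 = z * conj(z) = (product of roots) = c/a = 1/(0.87) = 1.149425, so |z| = sqrt(1.149425) = 1.0721 for both roots.
Moduli of all roots: 0.8000, 1.0721, 1.0721.
All moduli strictly greater than 1? No.
Verdict: Not invertible.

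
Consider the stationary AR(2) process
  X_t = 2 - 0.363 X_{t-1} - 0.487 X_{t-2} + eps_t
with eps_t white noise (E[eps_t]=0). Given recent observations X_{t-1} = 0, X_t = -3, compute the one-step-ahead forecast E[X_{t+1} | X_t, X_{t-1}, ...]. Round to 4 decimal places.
E[X_{t+1} \mid \mathcal F_t] = 3.0890

For an AR(p) model X_t = c + sum_i phi_i X_{t-i} + eps_t, the
one-step-ahead conditional mean is
  E[X_{t+1} | X_t, ...] = c + sum_i phi_i X_{t+1-i}.
Substitute known values:
  E[X_{t+1} | ...] = 2 + (-0.363) * (-3) + (-0.487) * (0)
                   = 3.0890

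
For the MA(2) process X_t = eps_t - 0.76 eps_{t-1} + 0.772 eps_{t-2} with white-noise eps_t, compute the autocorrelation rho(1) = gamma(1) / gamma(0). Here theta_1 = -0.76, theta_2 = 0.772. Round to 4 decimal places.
\rho(1) = -0.6196

For an MA(q) process with theta_0 = 1, the autocovariance is
  gamma(k) = sigma^2 * sum_{i=0..q-k} theta_i * theta_{i+k},
and rho(k) = gamma(k) / gamma(0). Sigma^2 cancels.
  numerator   = (1)*(-0.76) + (-0.76)*(0.772) = -1.34672.
  denominator = (1)^2 + (-0.76)^2 + (0.772)^2 = 2.173584.
  rho(1) = -1.34672 / 2.173584 = -0.6196.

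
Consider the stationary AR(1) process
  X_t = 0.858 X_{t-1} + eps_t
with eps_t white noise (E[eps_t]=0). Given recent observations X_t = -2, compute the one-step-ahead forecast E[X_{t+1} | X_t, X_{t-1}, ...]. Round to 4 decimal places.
E[X_{t+1} \mid \mathcal F_t] = -1.7160

For an AR(p) model X_t = c + sum_i phi_i X_{t-i} + eps_t, the
one-step-ahead conditional mean is
  E[X_{t+1} | X_t, ...] = c + sum_i phi_i X_{t+1-i}.
Substitute known values:
  E[X_{t+1} | ...] = (0.858) * (-2)
                   = -1.7160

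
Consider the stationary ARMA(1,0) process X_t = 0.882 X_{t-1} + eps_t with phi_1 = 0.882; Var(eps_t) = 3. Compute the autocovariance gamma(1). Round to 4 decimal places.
\gamma(1) = 11.9148

Multiply the model equation by X_{t-k} and take expectations. With theta_0 = psi_0 = 1 and psi_j the MA(infinity) weights, this gives
  gamma(k) - sum_i phi_i gamma(k-i) = c_k,
  c_k = sigma^2 * sum_{j=k..q} theta_j psi_{j-k}   (c_k = 0 for k > q),
using gamma(-m) = gamma(m).
Pure AR (q = 0): c_0 = sigma^2 = 3, c_k = 0 for k >= 1.
Equations for k = 0 and k = 1 (AR order 1):
  gamma(0) = phi_1 gamma(1) + c_0
  gamma(1) = phi_1 gamma(0) + c_1
Substituting the second into the first: gamma(0) (1 - phi_1^2) = c_0 + phi_1 c_1, so
  gamma(0) = c_0 / (1 - phi_1^2) = 3 / (1 - (0.882)^2) = 3 / 0.222076 = 13.508889.
  gamma(1) = phi_1 gamma(0) = (0.882)(13.508889) = 11.91484.
Therefore gamma(1) = 11.9148 (to 4 decimal places).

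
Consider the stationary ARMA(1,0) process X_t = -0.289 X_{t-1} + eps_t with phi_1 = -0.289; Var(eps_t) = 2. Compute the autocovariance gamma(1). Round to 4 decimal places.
\gamma(1) = -0.6307

Multiply the model equation by X_{t-k} and take expectations. With theta_0 = psi_0 = 1 and psi_j the MA(infinity) weights, this gives
  gamma(k) - sum_i phi_i gamma(k-i) = c_k,
  c_k = sigma^2 * sum_{j=k..q} theta_j psi_{j-k}   (c_k = 0 for k > q),
using gamma(-m) = gamma(m).
Pure AR (q = 0): c_0 = sigma^2 = 2, c_k = 0 for k >= 1.
Equations for k = 0 and k = 1 (AR order 1):
  gamma(0) = phi_1 gamma(1) + c_0
  gamma(1) = phi_1 gamma(0) + c_1
Substituting the second into the first: gamma(0) (1 - phi_1^2) = c_0 + phi_1 c_1, so
  gamma(0) = c_0 / (1 - phi_1^2) = 2 / (1 - (-0.289)^2) = 2 / 0.916479 = 2.182265.
  gamma(1) = phi_1 gamma(0) = (-0.289)(2.182265) = -0.630675.
Therefore gamma(1) = -0.6307 (to 4 decimal places).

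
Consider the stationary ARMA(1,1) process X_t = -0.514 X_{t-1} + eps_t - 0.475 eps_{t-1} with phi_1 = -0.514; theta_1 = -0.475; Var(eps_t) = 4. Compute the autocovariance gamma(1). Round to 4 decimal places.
\gamma(1) = -6.6891

Multiply the model equation by X_{t-k} and take expectations. With theta_0 = psi_0 = 1 and psi_j the MA(infinity) weights, this gives
  gamma(k) - sum_i phi_i gamma(k-i) = c_k,
  c_k = sigma^2 * sum_{j=k..q} theta_j psi_{j-k}   (c_k = 0 for k > q),
using gamma(-m) = gamma(m).
psi-weights needed (psi_j = theta_j + sum_i phi_i psi_{j-i}):
  psi_1 = theta_1 + phi_1 = -0.475 + (-0.514) = -0.989
Right-hand sides:
  c_0 = sigma^2 (1 + theta_1 psi_1) = 4 * (1 + (-0.475)(-0.989)) = 4 * 1.469775 = 5.8791
  c_1 = sigma^2 theta_1 = 4 * (-0.475) = -1.9
  c_2 = 0
Equations for k = 0 and k = 1 (AR order 1):
  gamma(0) = phi_1 gamma(1) + c_0
  gamma(1) = phi_1 gamma(0) + c_1
Substituting the second into the first: gamma(0) (1 - phi_1^2) = c_0 + phi_1 c_1, so
  gamma(0) = (c_0 + phi_1 c_1) / (1 - phi_1^2) = (5.8791 + (-0.514)(-1.9)) / (1 - (-0.514)^2) = 6.8557 / 0.735804 = 9.317291.
  gamma(1) = phi_1 gamma(0) + c_1 = (-0.514)(9.317291) + (-1.9) = -6.689088.
Therefore gamma(1) = -6.6891 (to 4 decimal places).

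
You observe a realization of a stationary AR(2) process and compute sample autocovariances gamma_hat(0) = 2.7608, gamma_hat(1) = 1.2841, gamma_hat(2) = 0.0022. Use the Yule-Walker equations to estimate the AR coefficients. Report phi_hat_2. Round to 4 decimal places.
\hat\phi_{2} = -0.2750

The Yule-Walker equations for an AR(p) process read, in matrix form,
  Gamma_p phi = r_p,   with   (Gamma_p)_{ij} = gamma(|i - j|),
                       (r_p)_i = gamma(i),   i,j = 1..p.
Substitute the sample gammas (Toeplitz matrix and right-hand side of size 2):
  Gamma_p = [[2.7608, 1.2841], [1.2841, 2.7608]]
  r_p     = [1.2841, 0.0022]
Written out:
  2.7608 phi_1 + 1.2841 phi_2 = 1.2841
  1.2841 phi_1 + 2.7608 phi_2 = 0.0022
Solve by Cramer's rule:
  det = gamma(0)^2 - gamma(1)^2 = (2.7608)^2 - (1.2841)^2 = 7.62201664 - 1.64891281 = 5.97310383
  phi_hat_1 = [gamma(1) gamma(0) - gamma(1) gamma(2)] / det = [(1.2841)(2.7608) - (1.2841)(0.0022)] / 5.97310383 = 3.54231826 / 5.97310383 = 0.593
  phi_hat_2 = [gamma(0) gamma(2) - gamma(1)^2] / det = [(2.7608)(0.0022) - (1.2841)^2] / 5.97310383 = -1.64283905 / 5.97310383 = -0.275
So phi_hat = [0.5930, -0.2750].
Therefore phi_hat_2 = -0.2750.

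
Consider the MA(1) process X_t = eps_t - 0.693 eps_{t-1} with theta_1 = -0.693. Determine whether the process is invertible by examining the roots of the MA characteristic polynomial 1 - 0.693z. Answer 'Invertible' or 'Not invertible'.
\text{Invertible}

The MA(q) characteristic polynomial is P(z) = 1 - 0.693z.
Invertibility requires all roots to lie outside the unit circle, i.e. |z| > 1 for every root.
This is linear in z: 1 + (-0.693) z = 0  =>  z = -1/(-0.693) = 1.443001,  |z| = 1.443001.
Moduli of all roots: 1.4430.
All moduli strictly greater than 1? Yes.
Verdict: Invertible.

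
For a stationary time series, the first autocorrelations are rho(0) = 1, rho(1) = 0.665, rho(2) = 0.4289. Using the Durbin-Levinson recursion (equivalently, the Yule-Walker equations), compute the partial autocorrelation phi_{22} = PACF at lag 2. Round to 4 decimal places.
\phi_{22} = -0.0239

The PACF at lag k is phi_{kk}, the last component of the solution
to the Yule-Walker system G_k phi = r_k where
  (G_k)_{ij} = rho(|i - j|), (r_k)_i = rho(i), i,j = 1..k.
Equivalently, Durbin-Levinson gives phi_{kk} iteratively:
  phi_{11} = rho(1)
  phi_{kk} = [rho(k) - sum_{j=1..k-1} phi_{k-1,j} rho(k-j)]
            / [1 - sum_{j=1..k-1} phi_{k-1,j} rho(j)],
  phi_{k,j} = phi_{k-1,j} - phi_{kk} phi_{k-1,k-j},  j = 1..k-1.
Step k = 1:
  phi_11 = rho(1) = 0.665.
Step k = 2:
  phi_22 = [rho(2) - phi_11 rho(1)] / [1 - phi_11 rho(1)] = [0.4289 - (0.665)(0.665)] / [1 - (0.665)(0.665)]
         = -0.013325 / 0.557775 = -0.0239.
Therefore phi_{22} = -0.0239.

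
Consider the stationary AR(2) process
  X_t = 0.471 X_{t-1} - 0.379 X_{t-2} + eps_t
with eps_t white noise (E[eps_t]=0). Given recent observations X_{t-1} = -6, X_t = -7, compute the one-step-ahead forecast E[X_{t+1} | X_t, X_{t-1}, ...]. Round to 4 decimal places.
E[X_{t+1} \mid \mathcal F_t] = -1.0230

For an AR(p) model X_t = c + sum_i phi_i X_{t-i} + eps_t, the
one-step-ahead conditional mean is
  E[X_{t+1} | X_t, ...] = c + sum_i phi_i X_{t+1-i}.
Substitute known values:
  E[X_{t+1} | ...] = (0.471) * (-7) + (-0.379) * (-6)
                   = -1.0230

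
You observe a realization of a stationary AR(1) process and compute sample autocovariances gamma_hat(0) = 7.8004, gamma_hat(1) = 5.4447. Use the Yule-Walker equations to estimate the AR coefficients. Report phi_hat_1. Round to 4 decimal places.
\hat\phi_{1} = 0.6980

The Yule-Walker equations for an AR(p) process read, in matrix form,
  Gamma_p phi = r_p,   with   (Gamma_p)_{ij} = gamma(|i - j|),
                       (r_p)_i = gamma(i),   i,j = 1..p.
Substitute the sample gammas (Toeplitz matrix and right-hand side of size 1):
  Gamma_p = [[7.8004]]
  r_p     = [5.4447]
With p = 1 this is the single equation gamma(0) phi_1 = gamma(1):
  phi_hat_1 = gamma(1) / gamma(0) = 5.4447 / 7.8004 = 0.6980.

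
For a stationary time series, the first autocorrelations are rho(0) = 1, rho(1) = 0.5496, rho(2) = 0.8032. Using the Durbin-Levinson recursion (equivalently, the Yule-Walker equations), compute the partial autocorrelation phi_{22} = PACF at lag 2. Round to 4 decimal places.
\phi_{22} = 0.7180

The PACF at lag k is phi_{kk}, the last component of the solution
to the Yule-Walker system G_k phi = r_k where
  (G_k)_{ij} = rho(|i - j|), (r_k)_i = rho(i), i,j = 1..k.
Equivalently, Durbin-Levinson gives phi_{kk} iteratively:
  phi_{11} = rho(1)
  phi_{kk} = [rho(k) - sum_{j=1..k-1} phi_{k-1,j} rho(k-j)]
            / [1 - sum_{j=1..k-1} phi_{k-1,j} rho(j)],
  phi_{k,j} = phi_{k-1,j} - phi_{kk} phi_{k-1,k-j},  j = 1..k-1.
Step k = 1:
  phi_11 = rho(1) = 0.5496.
Step k = 2:
  phi_22 = [rho(2) - phi_11 rho(1)] / [1 - phi_11 rho(1)] = [0.8032 - (0.5496)(0.5496)] / [1 - (0.5496)(0.5496)]
         = 0.50113984 / 0.69793984 = 0.718.
Therefore phi_{22} = 0.7180.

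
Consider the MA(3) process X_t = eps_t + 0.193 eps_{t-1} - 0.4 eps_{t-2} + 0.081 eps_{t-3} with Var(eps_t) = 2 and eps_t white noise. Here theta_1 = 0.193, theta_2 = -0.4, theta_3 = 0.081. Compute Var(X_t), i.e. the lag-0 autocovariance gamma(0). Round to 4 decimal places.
\gamma(0) = 2.4076

For an MA(q) process X_t = eps_t + sum_i theta_i eps_{t-i} with
Var(eps_t) = sigma^2, the variance is
  gamma(0) = sigma^2 * (1 + sum_i theta_i^2).
  sum_i theta_i^2 = (0.193)^2 + (-0.4)^2 + (0.081)^2 = 0.037249 + 0.16 + 0.006561 = 0.20381.
  gamma(0) = 2 * (1 + 0.20381) = 2 * 1.20381 = 2.40762, which rounds to 2.4076.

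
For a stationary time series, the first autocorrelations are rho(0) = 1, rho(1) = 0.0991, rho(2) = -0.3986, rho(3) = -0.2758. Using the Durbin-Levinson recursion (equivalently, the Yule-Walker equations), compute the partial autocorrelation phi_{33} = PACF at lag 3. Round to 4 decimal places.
\phi_{33} = -0.2180

The PACF at lag k is phi_{kk}, the last component of the solution
to the Yule-Walker system G_k phi = r_k where
  (G_k)_{ij} = rho(|i - j|), (r_k)_i = rho(i), i,j = 1..k.
Equivalently, Durbin-Levinson gives phi_{kk} iteratively:
  phi_{11} = rho(1)
  phi_{kk} = [rho(k) - sum_{j=1..k-1} phi_{k-1,j} rho(k-j)]
            / [1 - sum_{j=1..k-1} phi_{k-1,j} rho(j)],
  phi_{k,j} = phi_{k-1,j} - phi_{kk} phi_{k-1,k-j},  j = 1..k-1.
Step k = 1:
  phi_11 = rho(1) = 0.0991.
Step k = 2:
  phi_22 = [rho(2) - phi_11 rho(1)] / [1 - phi_11 rho(1)] = [-0.3986 - (0.0991)(0.0991)] / [1 - (0.0991)(0.0991)]
         = -0.40842081 / 0.99017919 = -0.412472.
  Update: phi_21 = phi_11 - phi_22 phi_11 = 0.0991 - (-0.412472)(0.0991) = 0.139976.
Step k = 3:
  phi_33 = [rho(3) - phi_21 rho(2) - phi_22 rho(1)] / [1 - phi_21 rho(1) - phi_22 rho(2)]
    numerator   = -0.2758 - (0.139976)(-0.3986) - (-0.412472)(0.0991) = -0.17912965
    denominator = 1 - (0.139976)(0.0991) - (-0.412472)(-0.3986) = 0.8217172
  phi_33 = -0.17912965 / 0.8217172 = -0.218.
Therefore phi_{33} = -0.2180.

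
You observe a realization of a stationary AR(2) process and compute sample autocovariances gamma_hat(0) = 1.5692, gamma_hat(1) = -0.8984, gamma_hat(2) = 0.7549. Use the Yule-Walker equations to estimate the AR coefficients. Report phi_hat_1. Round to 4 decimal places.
\hat\phi_{1} = -0.4420

The Yule-Walker equations for an AR(p) process read, in matrix form,
  Gamma_p phi = r_p,   with   (Gamma_p)_{ij} = gamma(|i - j|),
                       (r_p)_i = gamma(i),   i,j = 1..p.
Substitute the sample gammas (Toeplitz matrix and right-hand side of size 2):
  Gamma_p = [[1.5692, -0.8984], [-0.8984, 1.5692]]
  r_p     = [-0.8984, 0.7549]
Written out:
  1.5692 phi_1 - 0.8984 phi_2 = -0.8984
  -0.8984 phi_1 + 1.5692 phi_2 = 0.7549
Solve by Cramer's rule:
  det = gamma(0)^2 - gamma(1)^2 = (1.5692)^2 - (-0.8984)^2 = 2.46238864 - 0.80712256 = 1.65526608
  phi_hat_1 = [gamma(1) gamma(0) - gamma(1) gamma(2)] / det = [(-0.8984)(1.5692) - (-0.8984)(0.7549)] / 1.65526608 = -0.73156712 / 1.65526608 = -0.442
  phi_hat_2 = [gamma(0) gamma(2) - gamma(1)^2] / det = [(1.5692)(0.7549) - (-0.8984)^2] / 1.65526608 = 0.37746652 / 1.65526608 = 0.228
So phi_hat = [-0.4420, 0.2280].
Therefore phi_hat_1 = -0.4420.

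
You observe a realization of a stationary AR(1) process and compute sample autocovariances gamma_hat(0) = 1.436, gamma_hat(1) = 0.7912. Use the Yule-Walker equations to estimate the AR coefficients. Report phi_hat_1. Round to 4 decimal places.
\hat\phi_{1} = 0.5510

The Yule-Walker equations for an AR(p) process read, in matrix form,
  Gamma_p phi = r_p,   with   (Gamma_p)_{ij} = gamma(|i - j|),
                       (r_p)_i = gamma(i),   i,j = 1..p.
Substitute the sample gammas (Toeplitz matrix and right-hand side of size 1):
  Gamma_p = [[1.436]]
  r_p     = [0.7912]
With p = 1 this is the single equation gamma(0) phi_1 = gamma(1):
  phi_hat_1 = gamma(1) / gamma(0) = 0.7912 / 1.436 = 0.5510.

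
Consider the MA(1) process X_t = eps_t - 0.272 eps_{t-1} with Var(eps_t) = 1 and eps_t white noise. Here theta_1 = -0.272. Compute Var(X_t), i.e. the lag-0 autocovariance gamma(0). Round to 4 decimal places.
\gamma(0) = 1.0740

For an MA(q) process X_t = eps_t + sum_i theta_i eps_{t-i} with
Var(eps_t) = sigma^2, the variance is
  gamma(0) = sigma^2 * (1 + sum_i theta_i^2).
  sum_i theta_i^2 = (-0.272)^2 = 0.073984.
  gamma(0) = 1 * (1 + 0.073984) = 1 * 1.073984 = 1.073984, which rounds to 1.0740.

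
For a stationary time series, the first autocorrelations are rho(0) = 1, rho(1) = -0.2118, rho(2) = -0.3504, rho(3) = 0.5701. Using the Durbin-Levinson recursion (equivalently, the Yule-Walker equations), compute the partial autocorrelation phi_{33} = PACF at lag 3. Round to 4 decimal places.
\phi_{33} = 0.4769

The PACF at lag k is phi_{kk}, the last component of the solution
to the Yule-Walker system G_k phi = r_k where
  (G_k)_{ij} = rho(|i - j|), (r_k)_i = rho(i), i,j = 1..k.
Equivalently, Durbin-Levinson gives phi_{kk} iteratively:
  phi_{11} = rho(1)
  phi_{kk} = [rho(k) - sum_{j=1..k-1} phi_{k-1,j} rho(k-j)]
            / [1 - sum_{j=1..k-1} phi_{k-1,j} rho(j)],
  phi_{k,j} = phi_{k-1,j} - phi_{kk} phi_{k-1,k-j},  j = 1..k-1.
Step k = 1:
  phi_11 = rho(1) = -0.2118.
Step k = 2:
  phi_22 = [rho(2) - phi_11 rho(1)] / [1 - phi_11 rho(1)] = [-0.3504 - (-0.2118)(-0.2118)] / [1 - (-0.2118)(-0.2118)]
         = -0.39525924 / 0.95514076 = -0.413823.
  Update: phi_21 = phi_11 - phi_22 phi_11 = -0.2118 - (-0.413823)(-0.2118) = -0.299448.
Step k = 3:
  phi_33 = [rho(3) - phi_21 rho(2) - phi_22 rho(1)] / [1 - phi_21 rho(1) - phi_22 rho(2)]
    numerator   = 0.5701 - (-0.299448)(-0.3504) - (-0.413823)(-0.2118) = 0.3775258
    denominator = 1 - (-0.299448)(-0.2118) - (-0.413823)(-0.3504) = 0.79157339
  phi_33 = 0.3775258 / 0.79157339 = 0.4769.
Therefore phi_{33} = 0.4769.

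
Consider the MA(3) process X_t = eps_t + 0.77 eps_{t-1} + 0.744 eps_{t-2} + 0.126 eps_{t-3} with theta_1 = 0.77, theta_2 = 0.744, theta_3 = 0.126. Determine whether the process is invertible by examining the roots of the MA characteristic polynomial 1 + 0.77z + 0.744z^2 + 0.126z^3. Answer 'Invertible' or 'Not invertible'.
\text{Invertible}

The MA(q) characteristic polynomial is P(z) = 1 + 0.77z + 0.744z^2 + 0.126z^3.
Invertibility requires all roots to lie outside the unit circle, i.e. |z| > 1 for every root.
Degree 3: look for a simple real root z0 first, then factor out (1 - z/z0) and solve the remaining quadratic.
Testing z0 = -5: P(-5) = 1 + (0.77)(-5) + (0.744)(-5)^2 + (0.126)(-5)^3
  = 1 + (-3.85) + (18.6) + (-15.75) = 0.  So z_0 = -5 is a root, |z_0| = 5.
Divide out the factor (1 + 0.2 z) = (1 - z/z0) (since 1/z0 = -0.2):
  P(z) = (1 + 0.2 z)(1 + (0.57) z + (0.63) z^2)
  [check: z-coef 0.57 - (-0.2) = 0.77; z^2-coef 0.63 - (-0.2)(0.57) = 0.744; z^3-coef -(-0.2)(0.63) = 0.126.]
Remaining roots from the quadratic factor 1 + (0.57) z + (0.63) z^2:
  Set 1 + (0.57) z + (0.63) z^2 = 0, i.e. a z^2 + b z + c = 0 with a = 0.63, b = 0.57, c = 1.
  Discriminant D = b^2 - 4ac = (0.57)^2 - 4*(0.63)*1 = 0.3249 - (2.52) = -2.1951.
  D < 0, so the roots are the complex-conjugate pair z = (-b +/- i sqrt(-D)) / (2a) = -0.4524 +/- 1.1759i.
  For a conjugate pair |z|^2 = z * conj(z) = (product of roots) = c/a = 1/(0.63) = 1.587302, so |z| = sqrt(1.587302) = 1.2599 for both roots.
Moduli of all roots: 5.0000, 1.2599, 1.2599.
All moduli strictly greater than 1? Yes.
Verdict: Invertible.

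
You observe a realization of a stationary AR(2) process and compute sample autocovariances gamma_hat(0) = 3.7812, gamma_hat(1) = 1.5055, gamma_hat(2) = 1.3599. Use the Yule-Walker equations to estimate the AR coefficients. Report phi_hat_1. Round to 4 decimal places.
\hat\phi_{1} = 0.3030

The Yule-Walker equations for an AR(p) process read, in matrix form,
  Gamma_p phi = r_p,   with   (Gamma_p)_{ij} = gamma(|i - j|),
                       (r_p)_i = gamma(i),   i,j = 1..p.
Substitute the sample gammas (Toeplitz matrix and right-hand side of size 2):
  Gamma_p = [[3.7812, 1.5055], [1.5055, 3.7812]]
  r_p     = [1.5055, 1.3599]
Written out:
  3.7812 phi_1 + 1.5055 phi_2 = 1.5055
  1.5055 phi_1 + 3.7812 phi_2 = 1.3599
Solve by Cramer's rule:
  det = gamma(0)^2 - gamma(1)^2 = (3.7812)^2 - (1.5055)^2 = 14.29747344 - 2.26653025 = 12.03094319
  phi_hat_1 = [gamma(1) gamma(0) - gamma(1) gamma(2)] / det = [(1.5055)(3.7812) - (1.5055)(1.3599)] / 12.03094319 = 3.64526715 / 12.03094319 = 0.303
  phi_hat_2 = [gamma(0) gamma(2) - gamma(1)^2] / det = [(3.7812)(1.3599) - (1.5055)^2] / 12.03094319 = 2.87552363 / 12.03094319 = 0.239
So phi_hat = [0.3030, 0.2390].
Therefore phi_hat_1 = 0.3030.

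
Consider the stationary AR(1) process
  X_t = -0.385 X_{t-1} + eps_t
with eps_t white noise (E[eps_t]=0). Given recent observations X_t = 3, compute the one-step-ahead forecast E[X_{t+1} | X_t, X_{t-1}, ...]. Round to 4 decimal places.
E[X_{t+1} \mid \mathcal F_t] = -1.1550

For an AR(p) model X_t = c + sum_i phi_i X_{t-i} + eps_t, the
one-step-ahead conditional mean is
  E[X_{t+1} | X_t, ...] = c + sum_i phi_i X_{t+1-i}.
Substitute known values:
  E[X_{t+1} | ...] = (-0.385) * (3)
                   = -1.1550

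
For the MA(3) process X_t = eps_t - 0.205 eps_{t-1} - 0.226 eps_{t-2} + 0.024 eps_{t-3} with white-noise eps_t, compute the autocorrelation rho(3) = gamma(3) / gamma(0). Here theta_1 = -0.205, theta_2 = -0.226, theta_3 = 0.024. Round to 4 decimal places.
\rho(3) = 0.0219

For an MA(q) process with theta_0 = 1, the autocovariance is
  gamma(k) = sigma^2 * sum_{i=0..q-k} theta_i * theta_{i+k},
and rho(k) = gamma(k) / gamma(0). Sigma^2 cancels.
  numerator   = (1)*(0.024) = 0.024.
  denominator = (1)^2 + (-0.205)^2 + (-0.226)^2 + (0.024)^2 = 1.093677.
  rho(3) = 0.024 / 1.093677 = 0.0219.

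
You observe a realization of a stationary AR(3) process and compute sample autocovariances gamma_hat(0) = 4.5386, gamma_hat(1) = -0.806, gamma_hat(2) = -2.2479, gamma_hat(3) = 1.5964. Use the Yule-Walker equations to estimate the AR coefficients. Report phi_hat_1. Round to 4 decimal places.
\hat\phi_{1} = -0.1790

The Yule-Walker equations for an AR(p) process read, in matrix form,
  Gamma_p phi = r_p,   with   (Gamma_p)_{ij} = gamma(|i - j|),
                       (r_p)_i = gamma(i),   i,j = 1..p.
Substitute the sample gammas (Toeplitz matrix and right-hand side of size 3):
  Gamma_p = [[4.5386, -0.806, -2.2479], [-0.806, 4.5386, -0.806], [-2.2479, -0.806, 4.5386]]
  r_p     = [-0.806, -2.2479, 1.5964]
Written out (R1..R3):
  (R1) 4.5386 phi_1 - 0.806 phi_2 - 2.2479 phi_3 = -0.806
  (R2) -0.806 phi_1 + 4.5386 phi_2 - 0.806 phi_3 = -2.2479
  (R3) -2.2479 phi_1 - 0.806 phi_2 + 4.5386 phi_3 = 1.5964
Gaussian elimination:
  R2 <- R2 - (-0.806/4.5386) R1 = R2 - (-0.177588) R1:  4.395464 phi_2 - 1.2052 phi_3 = -2.391036
  R3 <- R3 - (-2.2479/4.5386) R1 = R3 - (-0.495285) R1:  -1.2052 phi_2 + 3.425249 phi_3 = 1.1972
  R3 <- R3 - (-1.2052/4.395464) R2 = R3 - (-0.274192) R2:  3.094793 phi_3 = 0.541598
Back-substitution:
  phi_hat_3 = 0.541598 / 3.094793 = 0.175003
  phi_hat_2 = (-2.391036 - (-1.2052)(0.175003)) / 4.395464 = -0.495994
  phi_hat_1 = (-0.806 - (-0.806)(-0.495994) - (-2.2479)(0.175003)) / 4.5386 = -0.178994
So phi_hat = [-0.1790, -0.4960, 0.1750].
Therefore phi_hat_1 = -0.1790.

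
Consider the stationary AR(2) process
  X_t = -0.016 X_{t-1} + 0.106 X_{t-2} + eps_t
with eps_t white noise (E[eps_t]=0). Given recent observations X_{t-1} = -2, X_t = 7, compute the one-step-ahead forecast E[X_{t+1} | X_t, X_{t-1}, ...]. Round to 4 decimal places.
E[X_{t+1} \mid \mathcal F_t] = -0.3240

For an AR(p) model X_t = c + sum_i phi_i X_{t-i} + eps_t, the
one-step-ahead conditional mean is
  E[X_{t+1} | X_t, ...] = c + sum_i phi_i X_{t+1-i}.
Substitute known values:
  E[X_{t+1} | ...] = (-0.016) * (7) + (0.106) * (-2)
                   = -0.3240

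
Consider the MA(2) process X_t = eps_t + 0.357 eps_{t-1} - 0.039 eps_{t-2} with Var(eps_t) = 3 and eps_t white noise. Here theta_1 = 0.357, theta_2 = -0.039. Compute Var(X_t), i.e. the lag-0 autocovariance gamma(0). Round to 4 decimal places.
\gamma(0) = 3.3869

For an MA(q) process X_t = eps_t + sum_i theta_i eps_{t-i} with
Var(eps_t) = sigma^2, the variance is
  gamma(0) = sigma^2 * (1 + sum_i theta_i^2).
  sum_i theta_i^2 = (0.357)^2 + (-0.039)^2 = 0.127449 + 0.001521 = 0.12897.
  gamma(0) = 3 * (1 + 0.12897) = 3 * 1.12897 = 3.38691, which rounds to 3.3869.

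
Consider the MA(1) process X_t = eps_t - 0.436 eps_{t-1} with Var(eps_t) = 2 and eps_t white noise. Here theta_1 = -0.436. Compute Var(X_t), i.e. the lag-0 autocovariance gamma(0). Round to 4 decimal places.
\gamma(0) = 2.3802

For an MA(q) process X_t = eps_t + sum_i theta_i eps_{t-i} with
Var(eps_t) = sigma^2, the variance is
  gamma(0) = sigma^2 * (1 + sum_i theta_i^2).
  sum_i theta_i^2 = (-0.436)^2 = 0.190096.
  gamma(0) = 2 * (1 + 0.190096) = 2 * 1.190096 = 2.380192, which rounds to 2.3802.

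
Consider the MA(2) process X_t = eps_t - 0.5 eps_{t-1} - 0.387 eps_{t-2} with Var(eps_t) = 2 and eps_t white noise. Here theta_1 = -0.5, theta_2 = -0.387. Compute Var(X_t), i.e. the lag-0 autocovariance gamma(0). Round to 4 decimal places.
\gamma(0) = 2.7995

For an MA(q) process X_t = eps_t + sum_i theta_i eps_{t-i} with
Var(eps_t) = sigma^2, the variance is
  gamma(0) = sigma^2 * (1 + sum_i theta_i^2).
  sum_i theta_i^2 = (-0.5)^2 + (-0.387)^2 = 0.25 + 0.149769 = 0.399769.
  gamma(0) = 2 * (1 + 0.399769) = 2 * 1.399769 = 2.799538, which rounds to 2.7995.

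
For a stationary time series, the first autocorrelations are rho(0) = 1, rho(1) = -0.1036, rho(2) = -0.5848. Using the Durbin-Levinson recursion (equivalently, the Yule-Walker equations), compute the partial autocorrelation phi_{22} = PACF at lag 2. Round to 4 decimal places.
\phi_{22} = -0.6020

The PACF at lag k is phi_{kk}, the last component of the solution
to the Yule-Walker system G_k phi = r_k where
  (G_k)_{ij} = rho(|i - j|), (r_k)_i = rho(i), i,j = 1..k.
Equivalently, Durbin-Levinson gives phi_{kk} iteratively:
  phi_{11} = rho(1)
  phi_{kk} = [rho(k) - sum_{j=1..k-1} phi_{k-1,j} rho(k-j)]
            / [1 - sum_{j=1..k-1} phi_{k-1,j} rho(j)],
  phi_{k,j} = phi_{k-1,j} - phi_{kk} phi_{k-1,k-j},  j = 1..k-1.
Step k = 1:
  phi_11 = rho(1) = -0.1036.
Step k = 2:
  phi_22 = [rho(2) - phi_11 rho(1)] / [1 - phi_11 rho(1)] = [-0.5848 - (-0.1036)(-0.1036)] / [1 - (-0.1036)(-0.1036)]
         = -0.59553296 / 0.98926704 = -0.602.
Therefore phi_{22} = -0.6020.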